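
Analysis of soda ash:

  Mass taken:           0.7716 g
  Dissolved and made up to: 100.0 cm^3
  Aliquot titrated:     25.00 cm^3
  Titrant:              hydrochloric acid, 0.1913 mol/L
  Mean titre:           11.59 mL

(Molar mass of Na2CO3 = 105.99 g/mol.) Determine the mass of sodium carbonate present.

Na2CO3 + 2 HCl → 2 NaCl + H2O + CO2
n(HCl) per titration = 0.01159 × 0.1913 = 2.217 × 10^-3 mol
From the 1:2 ratio, n(Na2CO3) in each aliquot = 1/2 × 2.217 × 10^-3 = 1.109 × 10^-3 mol
n(Na2CO3) in the whole flask = 1.109 × 10^-3 × 100.0/25.00 = 4.434 × 10^-3 mol
mass of Na2CO3 = 4.434 × 10^-3 × 105.99 = 0.4700 g

0.4700 g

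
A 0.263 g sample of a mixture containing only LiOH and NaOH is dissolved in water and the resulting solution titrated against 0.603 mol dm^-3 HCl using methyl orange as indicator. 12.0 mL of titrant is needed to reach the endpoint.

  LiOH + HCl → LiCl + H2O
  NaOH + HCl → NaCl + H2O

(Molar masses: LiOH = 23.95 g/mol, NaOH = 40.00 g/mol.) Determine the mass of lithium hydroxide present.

0.0395 g

n(HCl) = 0.0120 × 0.603 = 7.24 × 10^-3 mol
Let x = n(LiOH), y = n(NaOH).
Titrant: 1x + 1y = 7.24 × 10^-3;  mass: 23.95x + 40.00y = 0.263
Solving, x = 1.65 × 10^-3 mol, y = 5.59 × 10^-3 mol
mass of LiOH = 1.65 × 10^-3 × 23.95 = 0.0395 g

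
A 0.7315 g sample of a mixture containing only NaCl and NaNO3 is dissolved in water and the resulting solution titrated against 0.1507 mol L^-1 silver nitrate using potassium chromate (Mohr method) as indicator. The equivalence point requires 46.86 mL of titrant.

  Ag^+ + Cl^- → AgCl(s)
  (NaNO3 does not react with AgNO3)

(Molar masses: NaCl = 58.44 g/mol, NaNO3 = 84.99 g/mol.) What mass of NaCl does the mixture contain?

n(AgNO3) = 0.04686 × 0.1507 = 7.062 × 10^-3 mol
Let x = n(NaCl), y = n(NaNO3).
Titrant: 1x = 7.062 × 10^-3;  mass: 58.44x + 84.99y = 0.7315
Solving, x = 7.062 × 10^-3 mol, y = 3.751 × 10^-3 mol
mass of NaCl = 7.062 × 10^-3 × 58.44 = 0.4127 g

0.4127 g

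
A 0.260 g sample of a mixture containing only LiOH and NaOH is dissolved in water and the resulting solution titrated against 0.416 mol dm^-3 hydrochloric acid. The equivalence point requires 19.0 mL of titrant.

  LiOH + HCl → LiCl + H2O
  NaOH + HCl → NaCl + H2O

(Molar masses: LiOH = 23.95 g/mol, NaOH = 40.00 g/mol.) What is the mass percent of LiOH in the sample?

n(HCl) = 0.0190 × 0.416 = 7.90 × 10^-3 mol
Let x = n(LiOH), y = n(NaOH).
Titrant: 1x + 1y = 7.90 × 10^-3;  mass: 23.95x + 40.00y = 0.260
Solving, x = 3.50 × 10^-3 mol, y = 4.40 × 10^-3 mol
mass of LiOH = 3.50 × 10^-3 × 23.95 = 0.0838 g
% LiOH = 0.0838 / 0.260 × 100 = 32.2 %

32.2 %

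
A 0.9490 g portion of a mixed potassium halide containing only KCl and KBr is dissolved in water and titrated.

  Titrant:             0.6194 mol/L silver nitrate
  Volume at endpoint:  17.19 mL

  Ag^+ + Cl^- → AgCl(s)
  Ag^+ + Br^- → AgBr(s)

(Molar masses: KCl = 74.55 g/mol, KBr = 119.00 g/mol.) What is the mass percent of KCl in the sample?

56.21 %

n(AgNO3) = 0.01719 × 0.6194 = 0.01065 mol
Let x = n(KCl), y = n(KBr).
Titrant: 1x + 1y = 0.01065;  mass: 74.55x + 119.00y = 0.9490
Solving, x = 7.155 × 10^-3 mol, y = 3.492 × 10^-3 mol
mass of KCl = 7.155 × 10^-3 × 74.55 = 0.5334 g
% KCl = 0.5334 / 0.9490 × 100 = 56.21 %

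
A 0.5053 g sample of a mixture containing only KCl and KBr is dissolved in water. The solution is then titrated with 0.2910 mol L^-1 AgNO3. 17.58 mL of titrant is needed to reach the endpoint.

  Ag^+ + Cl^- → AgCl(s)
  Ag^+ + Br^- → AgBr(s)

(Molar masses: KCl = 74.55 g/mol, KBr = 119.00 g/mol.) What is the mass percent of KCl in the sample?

34.35 %

n(AgNO3) = 0.01758 × 0.2910 = 5.116 × 10^-3 mol
Let x = n(KCl), y = n(KBr).
Titrant: 1x + 1y = 5.116 × 10^-3;  mass: 74.55x + 119.00y = 0.5053
Solving, x = 2.328 × 10^-3 mol, y = 2.788 × 10^-3 mol
mass of KCl = 2.328 × 10^-3 × 74.55 = 0.1735 g
% KCl = 0.1735 / 0.5053 × 100 = 34.35 %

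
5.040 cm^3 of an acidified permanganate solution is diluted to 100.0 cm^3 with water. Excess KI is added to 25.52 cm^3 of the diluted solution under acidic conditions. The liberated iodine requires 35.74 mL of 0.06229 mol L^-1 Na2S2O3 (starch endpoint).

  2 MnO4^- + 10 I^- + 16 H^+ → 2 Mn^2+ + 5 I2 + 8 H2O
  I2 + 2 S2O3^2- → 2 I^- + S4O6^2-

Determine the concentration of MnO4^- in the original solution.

0.3462 mol/L

n(S2O3^2-) = 0.03574 × 0.06229 = 2.226 × 10^-3 mol
n(I2) = n(S2O3^2-)/2 = 1.113 × 10^-3 mol
From the 2:5 ratio, n(MnO4^-) in the aliquot = 2/5 × 1.113 × 10^-3 = 4.452 × 10^-4 mol
[MnO4^-]_dilute = 4.452 × 10^-4 / 0.02552 = 0.01745 mol/L
[MnO4^-]_original = 0.01745 × 100.0/5.040 = 0.3462 mol/L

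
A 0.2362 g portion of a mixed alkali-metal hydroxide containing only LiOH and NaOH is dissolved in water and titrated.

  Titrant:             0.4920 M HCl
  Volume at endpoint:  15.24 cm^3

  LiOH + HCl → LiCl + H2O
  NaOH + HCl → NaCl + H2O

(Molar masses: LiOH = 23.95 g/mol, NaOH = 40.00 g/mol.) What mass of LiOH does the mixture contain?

0.09509 g

n(HCl) = 0.01524 × 0.4920 = 7.498 × 10^-3 mol
Let x = n(LiOH), y = n(NaOH).
Titrant: 1x + 1y = 7.498 × 10^-3;  mass: 23.95x + 40.00y = 0.2362
Solving, x = 3.970 × 10^-3 mol, y = 3.528 × 10^-3 mol
mass of LiOH = 3.970 × 10^-3 × 23.95 = 0.09509 g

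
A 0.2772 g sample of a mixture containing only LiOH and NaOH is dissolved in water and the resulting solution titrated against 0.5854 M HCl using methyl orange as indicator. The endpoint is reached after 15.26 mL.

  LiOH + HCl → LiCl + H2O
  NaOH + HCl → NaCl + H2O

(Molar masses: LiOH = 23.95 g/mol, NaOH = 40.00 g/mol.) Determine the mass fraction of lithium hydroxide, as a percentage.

n(HCl) = 0.01526 × 0.5854 = 8.933 × 10^-3 mol
Let x = n(LiOH), y = n(NaOH).
Titrant: 1x + 1y = 8.933 × 10^-3;  mass: 23.95x + 40.00y = 0.2772
Solving, x = 4.992 × 10^-3 mol, y = 3.941 × 10^-3 mol
mass of LiOH = 4.992 × 10^-3 × 23.95 = 0.1196 g
% LiOH = 0.1196 / 0.2772 × 100 = 43.13 %

43.13 %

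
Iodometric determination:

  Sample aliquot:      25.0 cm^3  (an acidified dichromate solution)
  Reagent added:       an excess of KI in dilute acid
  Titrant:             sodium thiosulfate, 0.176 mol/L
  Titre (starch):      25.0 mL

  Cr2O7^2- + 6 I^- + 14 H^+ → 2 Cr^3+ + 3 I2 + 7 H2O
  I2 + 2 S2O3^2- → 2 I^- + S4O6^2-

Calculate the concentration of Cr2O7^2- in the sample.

0.0293 mol/L

n(S2O3^2-) = 0.0250 × 0.176 = 4.40 × 10^-3 mol
n(I2) = n(S2O3^2-)/2 = 2.20 × 10^-3 mol
From the 1:3 ratio, n(Cr2O7^2-) in the aliquot = 1/3 × 2.20 × 10^-3 = 7.33 × 10^-4 mol
[Cr2O7^2-] = 7.33 × 10^-4 / 0.0250 = 0.0293 mol/L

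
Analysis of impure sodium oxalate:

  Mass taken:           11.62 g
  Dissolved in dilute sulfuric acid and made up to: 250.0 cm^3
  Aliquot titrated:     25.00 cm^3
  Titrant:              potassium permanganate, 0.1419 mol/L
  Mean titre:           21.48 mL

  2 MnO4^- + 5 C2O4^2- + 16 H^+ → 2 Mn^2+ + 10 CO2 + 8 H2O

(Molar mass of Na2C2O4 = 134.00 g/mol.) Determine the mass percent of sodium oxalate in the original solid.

n(KMnO4) per titration = 0.02148 × 0.1419 = 3.048 × 10^-3 mol
From the 5:2 ratio, n(Na2C2O4) in each aliquot = 5/2 × 3.048 × 10^-3 = 7.620 × 10^-3 mol
n(Na2C2O4) in the whole flask = 7.620 × 10^-3 × 250.0/25.00 = 0.07620 mol
mass of Na2C2O4 = 0.07620 × 134.00 = 10.21 g
% Na2C2O4 = 10.21 / 11.62 × 100 = 87.87 %

87.87 %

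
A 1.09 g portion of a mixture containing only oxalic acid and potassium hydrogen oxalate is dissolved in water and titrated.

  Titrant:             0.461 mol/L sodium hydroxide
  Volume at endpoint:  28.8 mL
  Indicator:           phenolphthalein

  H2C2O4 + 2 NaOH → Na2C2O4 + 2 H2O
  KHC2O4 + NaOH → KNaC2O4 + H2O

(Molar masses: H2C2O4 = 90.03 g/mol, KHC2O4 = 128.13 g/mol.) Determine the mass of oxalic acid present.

0.331 g

n(NaOH) = 0.0288 × 0.461 = 0.0133 mol
Let x = n(H2C2O4), y = n(KHC2O4).
Titrant: 2x + 1y = 0.0133;  mass: 90.03x + 128.13y = 1.09
Solving, x = 3.68 × 10^-3 mol, y = 5.92 × 10^-3 mol
mass of H2C2O4 = 3.68 × 10^-3 × 90.03 = 0.331 g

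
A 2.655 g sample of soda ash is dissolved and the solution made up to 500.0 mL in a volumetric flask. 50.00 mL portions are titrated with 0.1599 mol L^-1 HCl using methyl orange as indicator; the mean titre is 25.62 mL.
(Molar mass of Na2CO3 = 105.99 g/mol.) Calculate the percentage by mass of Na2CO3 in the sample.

81.77 %

Na2CO3 + 2 HCl → 2 NaCl + H2O + CO2
n(HCl) per titration = 0.02562 × 0.1599 = 4.097 × 10^-3 mol
From the 1:2 ratio, n(Na2CO3) in each aliquot = 1/2 × 4.097 × 10^-3 = 2.048 × 10^-3 mol
n(Na2CO3) in the whole flask = 2.048 × 10^-3 × 500.0/50.00 = 0.02048 mol
mass of Na2CO3 = 0.02048 × 105.99 = 2.171 g
% Na2CO3 = 2.171 / 2.655 × 100 = 81.77 %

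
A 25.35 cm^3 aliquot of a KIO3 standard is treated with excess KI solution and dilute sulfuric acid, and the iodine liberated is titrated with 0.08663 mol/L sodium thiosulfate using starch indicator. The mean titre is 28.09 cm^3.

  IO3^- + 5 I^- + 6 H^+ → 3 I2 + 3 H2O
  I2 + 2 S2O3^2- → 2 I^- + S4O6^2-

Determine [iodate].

n(S2O3^2-) = 0.02809 × 0.08663 = 2.433 × 10^-3 mol
n(I2) = n(S2O3^2-)/2 = 1.217 × 10^-3 mol
From the 1:3 ratio, n(IO3^-) in the aliquot = 1/3 × 1.217 × 10^-3 = 4.056 × 10^-4 mol
[IO3^-] = 4.056 × 10^-4 / 0.02535 = 0.01600 mol/L

0.01600 mol/L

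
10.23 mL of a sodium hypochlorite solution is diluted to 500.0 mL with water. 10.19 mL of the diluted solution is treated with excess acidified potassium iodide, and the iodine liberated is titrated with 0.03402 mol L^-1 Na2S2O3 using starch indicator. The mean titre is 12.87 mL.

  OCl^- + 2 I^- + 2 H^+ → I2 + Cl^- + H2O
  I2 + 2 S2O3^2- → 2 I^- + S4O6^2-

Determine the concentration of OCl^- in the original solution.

1.050 mol/L

n(S2O3^2-) = 0.01287 × 0.03402 = 4.378 × 10^-4 mol
n(I2) = n(S2O3^2-)/2 = 2.189 × 10^-4 mol
n(OCl^-) in the aliquot = 2.189 × 10^-4 mol (1:1 ratio)
[OCl^-]_dilute = 2.189 × 10^-4 / 0.01019 = 0.02148 mol/L
[OCl^-]_original = 0.02148 × 500.0/10.23 = 1.050 mol/L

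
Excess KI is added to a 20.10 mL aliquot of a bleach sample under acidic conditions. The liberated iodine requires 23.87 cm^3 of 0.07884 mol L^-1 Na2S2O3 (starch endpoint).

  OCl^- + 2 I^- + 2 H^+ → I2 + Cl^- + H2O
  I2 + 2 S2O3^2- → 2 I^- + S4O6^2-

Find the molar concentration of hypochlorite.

n(S2O3^2-) = 0.02387 × 0.07884 = 1.882 × 10^-3 mol
n(I2) = n(S2O3^2-)/2 = 9.410 × 10^-4 mol
n(OCl^-) in the aliquot = 9.410 × 10^-4 mol (1:1 ratio)
[OCl^-] = 9.410 × 10^-4 / 0.02010 = 0.04681 mol/L

0.04681 mol/L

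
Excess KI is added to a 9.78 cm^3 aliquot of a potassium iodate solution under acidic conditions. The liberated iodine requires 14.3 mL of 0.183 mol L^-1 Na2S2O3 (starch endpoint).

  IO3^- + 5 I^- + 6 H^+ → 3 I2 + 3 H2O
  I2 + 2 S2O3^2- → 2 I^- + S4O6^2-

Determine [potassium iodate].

0.0446 mol/L

n(S2O3^2-) = 0.0143 × 0.183 = 2.62 × 10^-3 mol
n(I2) = n(S2O3^2-)/2 = 1.31 × 10^-3 mol
From the 1:3 ratio, n(IO3^-) in the aliquot = 1/3 × 1.31 × 10^-3 = 4.36 × 10^-4 mol
[IO3^-] = 4.36 × 10^-4 / 0.00978 = 0.0446 mol/L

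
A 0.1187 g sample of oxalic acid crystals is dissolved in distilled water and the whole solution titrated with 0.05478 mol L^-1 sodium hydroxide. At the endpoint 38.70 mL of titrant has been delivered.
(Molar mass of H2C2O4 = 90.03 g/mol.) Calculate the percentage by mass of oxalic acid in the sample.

H2C2O4 + 2 NaOH → Na2C2O4 + 2 H2O
n(NaOH) = 0.03870 L × 0.05478 mol/L = 2.120 × 10^-3 mol
From the 1:2 ratio, n(H2C2O4) = 1/2 × 2.120 × 10^-3 = 1.060 × 10^-3 mol
mass of H2C2O4 = 1.060 × 10^-3 × 90.03 g/mol = 0.09543 g
% H2C2O4 = 0.09543 / 0.1187 × 100 = 80.40 %

80.40 %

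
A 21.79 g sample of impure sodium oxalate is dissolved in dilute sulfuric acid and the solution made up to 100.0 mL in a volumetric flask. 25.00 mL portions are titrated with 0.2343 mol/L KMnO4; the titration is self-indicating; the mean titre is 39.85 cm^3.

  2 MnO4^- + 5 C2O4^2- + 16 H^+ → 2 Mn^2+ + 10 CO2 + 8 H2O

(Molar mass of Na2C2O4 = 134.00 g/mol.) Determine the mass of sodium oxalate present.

12.51 g

n(KMnO4) per titration = 0.03985 × 0.2343 = 9.337 × 10^-3 mol
From the 5:2 ratio, n(Na2C2O4) in each aliquot = 5/2 × 9.337 × 10^-3 = 0.02334 mol
n(Na2C2O4) in the whole flask = 0.02334 × 100.0/25.00 = 0.09337 mol
mass of Na2C2O4 = 0.09337 × 134.00 = 12.51 g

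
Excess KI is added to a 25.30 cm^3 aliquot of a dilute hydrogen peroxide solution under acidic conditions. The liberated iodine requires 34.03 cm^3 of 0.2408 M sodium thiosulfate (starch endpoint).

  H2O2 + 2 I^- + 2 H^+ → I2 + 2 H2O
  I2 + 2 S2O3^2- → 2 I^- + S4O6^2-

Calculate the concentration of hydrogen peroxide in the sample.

0.1619 M

n(S2O3^2-) = 0.03403 × 0.2408 = 8.194 × 10^-3 mol
n(I2) = n(S2O3^2-)/2 = 4.097 × 10^-3 mol
n(H2O2) in the aliquot = 4.097 × 10^-3 mol (1:1 ratio)
[H2O2] = 4.097 × 10^-3 / 0.02530 = 0.1619 mol/L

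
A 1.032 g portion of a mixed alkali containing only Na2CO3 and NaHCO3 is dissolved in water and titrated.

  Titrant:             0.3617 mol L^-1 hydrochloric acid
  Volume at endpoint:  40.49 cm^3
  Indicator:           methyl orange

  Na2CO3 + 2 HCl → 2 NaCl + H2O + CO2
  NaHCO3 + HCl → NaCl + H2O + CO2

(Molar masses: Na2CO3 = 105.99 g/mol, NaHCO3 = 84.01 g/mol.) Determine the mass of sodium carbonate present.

n(HCl) = 0.04049 × 0.3617 = 0.01465 mol
Let x = n(Na2CO3), y = n(NaHCO3).
Titrant: 2x + 1y = 0.01465;  mass: 105.99x + 84.01y = 1.032
Solving, x = 3.198 × 10^-3 mol, y = 8.250 × 10^-3 mol
mass of Na2CO3 = 3.198 × 10^-3 × 105.99 = 0.3389 g

0.3389 g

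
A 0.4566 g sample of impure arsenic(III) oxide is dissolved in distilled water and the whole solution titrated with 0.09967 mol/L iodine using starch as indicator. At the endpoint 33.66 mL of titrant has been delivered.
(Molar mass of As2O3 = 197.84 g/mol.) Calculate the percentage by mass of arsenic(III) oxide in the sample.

As2O3 + 2 I2 + 2 H2O → As2O5 + 4 HI
n(I2) = 0.03366 L × 0.09967 mol/L = 3.355 × 10^-3 mol
From the 1:2 ratio, n(As2O3) = 1/2 × 3.355 × 10^-3 = 1.677 × 10^-3 mol
mass of As2O3 = 1.677 × 10^-3 × 197.84 g/mol = 0.3319 g
% As2O3 = 0.3319 / 0.4566 × 100 = 72.68 %

72.68 %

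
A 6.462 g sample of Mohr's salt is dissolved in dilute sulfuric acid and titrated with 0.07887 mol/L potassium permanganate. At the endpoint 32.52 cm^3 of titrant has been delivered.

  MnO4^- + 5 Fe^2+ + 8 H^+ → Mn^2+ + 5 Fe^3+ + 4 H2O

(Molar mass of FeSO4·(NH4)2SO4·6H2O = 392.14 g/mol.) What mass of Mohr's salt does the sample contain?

5.029 g

n(KMnO4) = 0.03252 L × 0.07887 mol/L = 2.565 × 10^-3 mol
From the 5:1 ratio, n(FeSO4·(NH4)2SO4·6H2O) = 5/1 × 2.565 × 10^-3 = 0.01282 mol
mass of FeSO4·(NH4)2SO4·6H2O = 0.01282 × 392.14 g/mol = 5.029 g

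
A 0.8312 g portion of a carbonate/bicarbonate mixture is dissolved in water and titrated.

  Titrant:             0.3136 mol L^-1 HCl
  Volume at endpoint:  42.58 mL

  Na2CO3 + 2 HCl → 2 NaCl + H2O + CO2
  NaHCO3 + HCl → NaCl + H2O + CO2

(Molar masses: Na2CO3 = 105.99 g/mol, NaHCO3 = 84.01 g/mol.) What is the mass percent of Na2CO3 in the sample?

n(HCl) = 0.04258 × 0.3136 = 0.01335 mol
Let x = n(Na2CO3), y = n(NaHCO3).
Titrant: 2x + 1y = 0.01335;  mass: 105.99x + 84.01y = 0.8312
Solving, x = 4.685 × 10^-3 mol, y = 3.984 × 10^-3 mol
mass of Na2CO3 = 4.685 × 10^-3 × 105.99 = 0.4965 g
% Na2CO3 = 0.4965 / 0.8312 × 100 = 59.74 %

59.74 %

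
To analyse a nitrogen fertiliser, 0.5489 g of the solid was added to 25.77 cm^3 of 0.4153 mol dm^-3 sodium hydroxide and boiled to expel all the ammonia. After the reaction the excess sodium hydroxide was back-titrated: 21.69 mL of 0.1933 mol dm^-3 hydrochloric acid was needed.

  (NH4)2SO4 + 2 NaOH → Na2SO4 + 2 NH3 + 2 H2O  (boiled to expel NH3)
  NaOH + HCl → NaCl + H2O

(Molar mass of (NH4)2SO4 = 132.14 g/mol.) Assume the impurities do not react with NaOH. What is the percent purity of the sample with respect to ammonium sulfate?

78.35 %

n(NaOH) added = 0.02577 × 0.4153 = 0.01070 mol
n(HCl) used in back-titration = 0.02169 × 0.1933 = 4.193 × 10^-3 mol
n(NaOH) left over = 4.193 × 10^-3 mol (1:1 ratio)
n(NaOH) consumed by analyte = 0.01070 − 4.193 × 10^-3 = 6.510 × 10^-3 mol
From the 1:2 ratio, n((NH4)2SO4) = 1/2 × 6.510 × 10^-3 = 3.255 × 10^-3 mol
mass of (NH4)2SO4 = 3.255 × 10^-3 × 132.14 = 0.4301 g
% (NH4)2SO4 = 0.4301 / 0.5489 × 100 = 78.35 %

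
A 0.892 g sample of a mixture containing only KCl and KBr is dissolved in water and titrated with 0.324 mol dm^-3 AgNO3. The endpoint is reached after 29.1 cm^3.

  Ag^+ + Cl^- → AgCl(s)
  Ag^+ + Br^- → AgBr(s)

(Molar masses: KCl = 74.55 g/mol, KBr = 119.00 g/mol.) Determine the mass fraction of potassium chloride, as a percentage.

n(AgNO3) = 0.0291 × 0.324 = 9.43 × 10^-3 mol
Let x = n(KCl), y = n(KBr).
Titrant: 1x + 1y = 9.43 × 10^-3;  mass: 74.55x + 119.00y = 0.892
Solving, x = 5.17 × 10^-3 mol, y = 4.25 × 10^-3 mol
mass of KCl = 5.17 × 10^-3 × 74.55 = 0.386 g
% KCl = 0.386 / 0.892 × 100 = 43.2 %

43.2 %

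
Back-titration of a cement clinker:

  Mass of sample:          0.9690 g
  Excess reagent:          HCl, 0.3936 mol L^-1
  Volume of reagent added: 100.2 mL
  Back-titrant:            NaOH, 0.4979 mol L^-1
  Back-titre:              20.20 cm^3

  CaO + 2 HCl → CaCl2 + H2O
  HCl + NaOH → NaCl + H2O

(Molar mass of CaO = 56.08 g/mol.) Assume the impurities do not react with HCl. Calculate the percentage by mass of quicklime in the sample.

n(HCl) added = 0.1002 × 0.3936 = 0.03944 mol
n(NaOH) used in back-titration = 0.02020 × 0.4979 = 0.01006 mol
n(HCl) left over = 0.01006 mol (1:1 ratio)
n(HCl) consumed by analyte = 0.03944 − 0.01006 = 0.02938 mol
From the 1:2 ratio, n(CaO) = 1/2 × 0.02938 = 0.01469 mol
mass of CaO = 0.01469 × 56.08 = 0.8238 g
% CaO = 0.8238 / 0.9690 × 100 = 85.02 %

85.02 %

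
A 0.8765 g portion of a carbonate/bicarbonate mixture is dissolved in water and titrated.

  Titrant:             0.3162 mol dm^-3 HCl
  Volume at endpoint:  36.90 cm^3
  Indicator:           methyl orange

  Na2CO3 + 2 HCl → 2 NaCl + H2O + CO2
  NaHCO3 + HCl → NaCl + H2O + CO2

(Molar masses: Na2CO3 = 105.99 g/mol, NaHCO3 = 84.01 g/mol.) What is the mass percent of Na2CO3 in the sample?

n(HCl) = 0.03690 × 0.3162 = 0.01167 mol
Let x = n(Na2CO3), y = n(NaHCO3).
Titrant: 2x + 1y = 0.01167;  mass: 105.99x + 84.01y = 0.8765
Solving, x = 1.672 × 10^-3 mol, y = 8.324 × 10^-3 mol
mass of Na2CO3 = 1.672 × 10^-3 × 105.99 = 0.1772 g
% Na2CO3 = 0.1772 / 0.8765 × 100 = 20.22 %

20.22 %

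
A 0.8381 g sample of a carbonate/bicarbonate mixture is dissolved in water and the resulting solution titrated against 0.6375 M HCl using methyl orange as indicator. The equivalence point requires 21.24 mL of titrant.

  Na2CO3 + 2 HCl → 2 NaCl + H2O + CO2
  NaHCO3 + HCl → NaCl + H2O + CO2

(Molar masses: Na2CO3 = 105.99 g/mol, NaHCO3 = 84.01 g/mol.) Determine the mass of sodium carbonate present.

0.5116 g

n(HCl) = 0.02124 × 0.6375 = 0.01354 mol
Let x = n(Na2CO3), y = n(NaHCO3).
Titrant: 2x + 1y = 0.01354;  mass: 105.99x + 84.01y = 0.8381
Solving, x = 4.827 × 10^-3 mol, y = 3.886 × 10^-3 mol
mass of Na2CO3 = 4.827 × 10^-3 × 105.99 = 0.5116 g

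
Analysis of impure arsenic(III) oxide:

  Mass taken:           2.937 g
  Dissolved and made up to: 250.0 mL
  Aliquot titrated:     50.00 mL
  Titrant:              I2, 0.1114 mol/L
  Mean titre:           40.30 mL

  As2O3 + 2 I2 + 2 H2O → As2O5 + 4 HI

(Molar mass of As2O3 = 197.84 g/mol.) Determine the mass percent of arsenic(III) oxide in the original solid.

n(I2) per titration = 0.04030 × 0.1114 = 4.489 × 10^-3 mol
From the 1:2 ratio, n(As2O3) in each aliquot = 1/2 × 4.489 × 10^-3 = 2.245 × 10^-3 mol
n(As2O3) in the whole flask = 2.245 × 10^-3 × 250.0/50.00 = 0.01122 mol
mass of As2O3 = 0.01122 × 197.84 = 2.220 g
% As2O3 = 2.220 / 2.937 × 100 = 75.60 %

75.60 %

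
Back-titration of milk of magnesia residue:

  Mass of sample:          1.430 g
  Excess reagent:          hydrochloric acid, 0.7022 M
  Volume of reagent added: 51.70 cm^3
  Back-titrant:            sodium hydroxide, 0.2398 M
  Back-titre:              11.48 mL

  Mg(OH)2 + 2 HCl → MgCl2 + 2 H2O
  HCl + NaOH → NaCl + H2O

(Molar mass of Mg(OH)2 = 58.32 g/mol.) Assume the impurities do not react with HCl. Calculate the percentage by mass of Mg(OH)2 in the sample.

n(HCl) added = 0.05170 × 0.7022 = 0.03630 mol
n(NaOH) used in back-titration = 0.01148 × 0.2398 = 2.753 × 10^-3 mol
n(HCl) left over = 2.753 × 10^-3 mol (1:1 ratio)
n(HCl) consumed by analyte = 0.03630 − 2.753 × 10^-3 = 0.03355 mol
From the 1:2 ratio, n(Mg(OH)2) = 1/2 × 0.03355 = 0.01678 mol
mass of Mg(OH)2 = 0.01678 × 58.32 = 0.9783 g
% Mg(OH)2 = 0.9783 / 1.430 × 100 = 68.42 %

68.42 %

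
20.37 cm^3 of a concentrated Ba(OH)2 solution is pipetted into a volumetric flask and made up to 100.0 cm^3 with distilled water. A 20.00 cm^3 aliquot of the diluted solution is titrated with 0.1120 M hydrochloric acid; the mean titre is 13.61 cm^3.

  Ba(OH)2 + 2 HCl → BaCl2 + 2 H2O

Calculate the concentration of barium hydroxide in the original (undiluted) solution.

n(HCl) = 0.01361 × 0.1120 = 1.524 × 10^-3 mol
From the 1:2 ratio, n(Ba(OH)2) in the aliquot = 1/2 × 1.524 × 10^-3 = 7.622 × 10^-4 mol
[Ba(OH)2]_dilute = 7.622 × 10^-4 / 0.02000 = 0.03811 mol/L
Dilution factor = 100.0 / 20.37 = 4.909
[Ba(OH)2]_stock = 0.03811 × 4.909 = 0.1871 mol/L

0.1871 M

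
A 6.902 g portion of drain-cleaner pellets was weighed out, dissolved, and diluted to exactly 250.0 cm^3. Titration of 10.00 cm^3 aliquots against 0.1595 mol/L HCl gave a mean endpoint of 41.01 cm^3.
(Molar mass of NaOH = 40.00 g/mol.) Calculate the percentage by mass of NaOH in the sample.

94.77 %

NaOH + HCl → NaCl + H2O
n(HCl) per titration = 0.04101 × 0.1595 = 6.541 × 10^-3 mol
n(NaOH) in each aliquot = 6.541 × 10^-3 mol (1:1 ratio)
n(NaOH) in the whole flask = 6.541 × 10^-3 × 250.0/10.00 = 0.1635 mol
mass of NaOH = 0.1635 × 40.00 = 6.541 g
% NaOH = 6.541 / 6.902 × 100 = 94.77 %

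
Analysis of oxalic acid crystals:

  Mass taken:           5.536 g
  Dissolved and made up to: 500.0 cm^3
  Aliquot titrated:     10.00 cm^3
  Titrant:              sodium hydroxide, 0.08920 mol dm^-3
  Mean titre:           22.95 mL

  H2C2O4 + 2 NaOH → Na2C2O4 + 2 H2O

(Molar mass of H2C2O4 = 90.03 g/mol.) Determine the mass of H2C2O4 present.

4.608 g

n(NaOH) per titration = 0.02295 × 0.08920 = 2.047 × 10^-3 mol
From the 1:2 ratio, n(H2C2O4) in each aliquot = 1/2 × 2.047 × 10^-3 = 1.024 × 10^-3 mol
n(H2C2O4) in the whole flask = 1.024 × 10^-3 × 500.0/10.00 = 0.05118 mol
mass of H2C2O4 = 0.05118 × 90.03 = 4.608 g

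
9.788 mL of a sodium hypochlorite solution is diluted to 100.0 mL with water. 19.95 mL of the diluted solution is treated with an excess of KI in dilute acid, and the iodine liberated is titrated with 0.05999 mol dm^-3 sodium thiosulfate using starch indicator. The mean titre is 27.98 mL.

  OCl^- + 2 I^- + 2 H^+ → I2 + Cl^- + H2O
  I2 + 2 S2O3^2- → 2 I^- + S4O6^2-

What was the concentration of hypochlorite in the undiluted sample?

0.4298 mol/L

n(S2O3^2-) = 0.02798 × 0.05999 = 1.679 × 10^-3 mol
n(I2) = n(S2O3^2-)/2 = 8.393 × 10^-4 mol
n(OCl^-) in the aliquot = 8.393 × 10^-4 mol (1:1 ratio)
[OCl^-]_dilute = 8.393 × 10^-4 / 0.01995 = 0.04207 mol/L
[OCl^-]_original = 0.04207 × 100.0/9.788 = 0.4298 mol/L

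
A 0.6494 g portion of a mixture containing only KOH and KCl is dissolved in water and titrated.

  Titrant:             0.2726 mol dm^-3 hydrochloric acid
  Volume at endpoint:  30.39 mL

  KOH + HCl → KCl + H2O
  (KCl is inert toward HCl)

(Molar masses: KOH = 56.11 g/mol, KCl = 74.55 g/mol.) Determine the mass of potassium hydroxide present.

0.4648 g

n(HCl) = 0.03039 × 0.2726 = 8.284 × 10^-3 mol
Let x = n(KOH), y = n(KCl).
Titrant: 1x = 8.284 × 10^-3;  mass: 56.11x + 74.55y = 0.6494
Solving, x = 8.284 × 10^-3 mol, y = 2.476 × 10^-3 mol
mass of KOH = 8.284 × 10^-3 × 56.11 = 0.4648 g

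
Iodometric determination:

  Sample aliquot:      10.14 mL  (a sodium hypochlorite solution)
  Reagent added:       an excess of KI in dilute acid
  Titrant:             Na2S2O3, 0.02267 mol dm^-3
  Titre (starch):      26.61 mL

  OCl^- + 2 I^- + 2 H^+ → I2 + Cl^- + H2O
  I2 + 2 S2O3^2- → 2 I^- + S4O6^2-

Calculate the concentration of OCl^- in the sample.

0.02975 mol/L

n(S2O3^2-) = 0.02661 × 0.02267 = 6.032 × 10^-4 mol
n(I2) = n(S2O3^2-)/2 = 3.016 × 10^-4 mol
n(OCl^-) in the aliquot = 3.016 × 10^-4 mol (1:1 ratio)
[OCl^-] = 3.016 × 10^-4 / 0.01014 = 0.02975 mol/L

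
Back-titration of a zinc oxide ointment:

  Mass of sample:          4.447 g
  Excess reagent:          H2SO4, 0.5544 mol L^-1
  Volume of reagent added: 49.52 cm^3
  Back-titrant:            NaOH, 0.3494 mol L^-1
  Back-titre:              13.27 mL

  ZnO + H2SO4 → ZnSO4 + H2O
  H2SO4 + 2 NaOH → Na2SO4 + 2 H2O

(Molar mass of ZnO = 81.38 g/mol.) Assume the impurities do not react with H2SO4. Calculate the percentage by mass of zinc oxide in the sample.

n(H2SO4) added = 0.04952 × 0.5544 = 0.02745 mol
n(NaOH) used in back-titration = 0.01327 × 0.3494 = 4.637 × 10^-3 mol
From the 1:2 ratio, n(H2SO4) left over = 1/2 × 4.637 × 10^-3 = 2.318 × 10^-3 mol
n(H2SO4) consumed by analyte = 0.02745 − 2.318 × 10^-3 = 0.02514 mol
n(ZnO) = 0.02514 mol (1:1 ratio)
mass of ZnO = 0.02514 × 81.38 = 2.046 g
% ZnO = 2.046 / 4.447 × 100 = 46.00 %

46.00 %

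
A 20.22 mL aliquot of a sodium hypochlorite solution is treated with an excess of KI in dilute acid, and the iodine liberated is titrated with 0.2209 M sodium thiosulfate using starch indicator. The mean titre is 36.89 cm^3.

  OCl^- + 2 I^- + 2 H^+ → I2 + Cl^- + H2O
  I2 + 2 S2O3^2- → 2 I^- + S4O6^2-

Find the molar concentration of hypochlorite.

0.2015 M

n(S2O3^2-) = 0.03689 × 0.2209 = 8.149 × 10^-3 mol
n(I2) = n(S2O3^2-)/2 = 4.075 × 10^-3 mol
n(OCl^-) in the aliquot = 4.075 × 10^-3 mol (1:1 ratio)
[OCl^-] = 4.075 × 10^-3 / 0.02022 = 0.2015 mol/L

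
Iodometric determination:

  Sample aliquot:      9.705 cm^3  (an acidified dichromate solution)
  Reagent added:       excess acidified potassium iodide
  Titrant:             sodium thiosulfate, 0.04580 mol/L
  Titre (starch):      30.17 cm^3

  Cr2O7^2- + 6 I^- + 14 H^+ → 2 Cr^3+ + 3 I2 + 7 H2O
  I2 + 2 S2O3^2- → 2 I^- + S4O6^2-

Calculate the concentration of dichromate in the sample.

0.02373 mol/L

n(S2O3^2-) = 0.03017 × 0.04580 = 1.382 × 10^-3 mol
n(I2) = n(S2O3^2-)/2 = 6.909 × 10^-4 mol
From the 1:3 ratio, n(Cr2O7^2-) in the aliquot = 1/3 × 6.909 × 10^-4 = 2.303 × 10^-4 mol
[Cr2O7^2-] = 2.303 × 10^-4 / 0.009705 = 0.02373 mol/L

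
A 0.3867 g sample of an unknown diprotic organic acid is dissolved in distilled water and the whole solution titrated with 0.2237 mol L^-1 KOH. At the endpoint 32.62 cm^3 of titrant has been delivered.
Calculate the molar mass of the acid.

106.0 g/mol

n(KOH) = 0.03262 L × 0.2237 mol/L = 7.297 × 10^-3 mol
From the 1:2 ratio, n(H2A) = 1/2 × 7.297 × 10^-3 = 3.649 × 10^-3 mol
M = m / n = 0.3867 g / 3.649 × 10^-3 mol = 106.0 g/mol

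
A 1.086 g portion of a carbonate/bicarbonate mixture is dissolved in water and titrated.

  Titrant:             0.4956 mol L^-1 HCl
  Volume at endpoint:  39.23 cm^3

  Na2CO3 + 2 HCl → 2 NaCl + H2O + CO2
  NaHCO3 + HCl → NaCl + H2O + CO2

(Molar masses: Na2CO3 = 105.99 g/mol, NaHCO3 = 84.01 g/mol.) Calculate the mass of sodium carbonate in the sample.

0.9353 g

n(HCl) = 0.03923 × 0.4956 = 0.01944 mol
Let x = n(Na2CO3), y = n(NaHCO3).
Titrant: 2x + 1y = 0.01944;  mass: 105.99x + 84.01y = 1.086
Solving, x = 8.824 × 10^-3 mol, y = 1.794 × 10^-3 mol
mass of Na2CO3 = 8.824 × 10^-3 × 105.99 = 0.9353 g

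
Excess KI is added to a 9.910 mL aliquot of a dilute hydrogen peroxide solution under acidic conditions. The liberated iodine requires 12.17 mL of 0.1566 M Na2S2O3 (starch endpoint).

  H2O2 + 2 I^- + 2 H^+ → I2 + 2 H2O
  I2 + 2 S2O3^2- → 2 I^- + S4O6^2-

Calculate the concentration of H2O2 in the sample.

0.09616 M

n(S2O3^2-) = 0.01217 × 0.1566 = 1.906 × 10^-3 mol
n(I2) = n(S2O3^2-)/2 = 9.529 × 10^-4 mol
n(H2O2) in the aliquot = 9.529 × 10^-4 mol (1:1 ratio)
[H2O2] = 9.529 × 10^-4 / 0.009910 = 0.09616 mol/L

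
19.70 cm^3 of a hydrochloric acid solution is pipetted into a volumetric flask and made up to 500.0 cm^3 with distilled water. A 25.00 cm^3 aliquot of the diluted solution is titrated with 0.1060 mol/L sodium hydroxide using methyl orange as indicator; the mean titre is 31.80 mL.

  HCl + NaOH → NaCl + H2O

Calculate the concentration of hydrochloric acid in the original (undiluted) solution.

n(NaOH) = 0.03180 × 0.1060 = 3.371 × 10^-3 mol
n(HCl) in the aliquot = 3.371 × 10^-3 mol (1:1 ratio)
[HCl]_dilute = 3.371 × 10^-3 / 0.02500 = 0.1348 mol/L
Dilution factor = 500.0 / 19.70 = 25.38
[HCl]_stock = 0.1348 × 25.38 = 3.422 mol/L

3.422 mol/L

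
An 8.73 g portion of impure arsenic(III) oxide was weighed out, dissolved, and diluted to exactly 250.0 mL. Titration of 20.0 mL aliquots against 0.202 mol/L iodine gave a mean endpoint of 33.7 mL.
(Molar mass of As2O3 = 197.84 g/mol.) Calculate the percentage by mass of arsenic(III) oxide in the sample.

96.4 %

As2O3 + 2 I2 + 2 H2O → As2O5 + 4 HI
n(I2) per titration = 0.0337 × 0.202 = 6.81 × 10^-3 mol
From the 1:2 ratio, n(As2O3) in each aliquot = 1/2 × 6.81 × 10^-3 = 3.40 × 10^-3 mol
n(As2O3) in the whole flask = 3.40 × 10^-3 × 250.0/20.0 = 0.0425 mol
mass of As2O3 = 0.0425 × 197.84 = 8.42 g
% As2O3 = 8.42 / 8.73 × 100 = 96.4 %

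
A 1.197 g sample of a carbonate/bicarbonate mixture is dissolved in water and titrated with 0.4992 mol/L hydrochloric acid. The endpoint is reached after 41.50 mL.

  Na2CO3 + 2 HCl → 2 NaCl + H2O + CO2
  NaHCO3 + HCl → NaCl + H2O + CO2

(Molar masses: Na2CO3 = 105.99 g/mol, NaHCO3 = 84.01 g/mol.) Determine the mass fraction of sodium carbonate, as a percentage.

77.57 %

n(HCl) = 0.04150 × 0.4992 = 0.02072 mol
Let x = n(Na2CO3), y = n(NaHCO3).
Titrant: 2x + 1y = 0.02072;  mass: 105.99x + 84.01y = 1.197
Solving, x = 8.761 × 10^-3 mol, y = 3.196 × 10^-3 mol
mass of Na2CO3 = 8.761 × 10^-3 × 105.99 = 0.9285 g
% Na2CO3 = 0.9285 / 1.197 × 100 = 77.57 %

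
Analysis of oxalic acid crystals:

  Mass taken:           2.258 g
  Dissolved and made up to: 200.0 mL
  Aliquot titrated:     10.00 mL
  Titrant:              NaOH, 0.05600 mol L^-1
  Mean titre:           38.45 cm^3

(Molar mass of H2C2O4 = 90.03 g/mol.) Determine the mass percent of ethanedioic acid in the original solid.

85.85 %

H2C2O4 + 2 NaOH → Na2C2O4 + 2 H2O
n(NaOH) per titration = 0.03845 × 0.05600 = 2.153 × 10^-3 mol
From the 1:2 ratio, n(H2C2O4) in each aliquot = 1/2 × 2.153 × 10^-3 = 1.077 × 10^-3 mol
n(H2C2O4) in the whole flask = 1.077 × 10^-3 × 200.0/10.00 = 0.02153 mol
mass of H2C2O4 = 0.02153 × 90.03 = 1.939 g
% H2C2O4 = 1.939 / 2.258 × 100 = 85.85 %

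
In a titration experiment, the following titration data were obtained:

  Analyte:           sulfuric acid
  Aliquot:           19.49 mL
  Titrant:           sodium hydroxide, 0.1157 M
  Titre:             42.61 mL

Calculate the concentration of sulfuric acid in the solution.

0.1265 M

H2SO4 + 2 NaOH → Na2SO4 + 2 H2O
n(NaOH) = 0.04261 L × 0.1157 mol/L = 4.930 × 10^-3 mol
From the 1:2 mole ratio, n(H2SO4) = 1/2 × 4.930 × 10^-3 = 2.465 × 10^-3 mol
[H2SO4] = 2.465 × 10^-3 mol / 0.01949 L = 0.1265 mol/L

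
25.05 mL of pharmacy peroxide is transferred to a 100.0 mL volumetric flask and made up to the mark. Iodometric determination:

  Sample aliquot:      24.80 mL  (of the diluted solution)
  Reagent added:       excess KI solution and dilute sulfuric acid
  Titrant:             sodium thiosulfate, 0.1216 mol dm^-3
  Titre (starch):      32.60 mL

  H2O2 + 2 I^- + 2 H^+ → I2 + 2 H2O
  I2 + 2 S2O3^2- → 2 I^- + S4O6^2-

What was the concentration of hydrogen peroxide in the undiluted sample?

n(S2O3^2-) = 0.03260 × 0.1216 = 3.964 × 10^-3 mol
n(I2) = n(S2O3^2-)/2 = 1.982 × 10^-3 mol
n(H2O2) in the aliquot = 1.982 × 10^-3 mol (1:1 ratio)
[H2O2]_dilute = 1.982 × 10^-3 / 0.02480 = 0.07992 mol/L
[H2O2]_original = 0.07992 × 100.0/25.05 = 0.3191 mol/L

0.3191 mol/L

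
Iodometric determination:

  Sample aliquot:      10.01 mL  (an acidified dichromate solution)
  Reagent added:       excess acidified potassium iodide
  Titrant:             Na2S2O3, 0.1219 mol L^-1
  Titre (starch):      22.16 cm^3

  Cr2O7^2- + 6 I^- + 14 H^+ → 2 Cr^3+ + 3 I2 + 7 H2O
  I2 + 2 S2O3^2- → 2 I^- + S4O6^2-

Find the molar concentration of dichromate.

0.04498 mol/L

n(S2O3^2-) = 0.02216 × 0.1219 = 2.701 × 10^-3 mol
n(I2) = n(S2O3^2-)/2 = 1.351 × 10^-3 mol
From the 1:3 ratio, n(Cr2O7^2-) in the aliquot = 1/3 × 1.351 × 10^-3 = 4.502 × 10^-4 mol
[Cr2O7^2-] = 4.502 × 10^-4 / 0.01001 = 0.04498 mol/L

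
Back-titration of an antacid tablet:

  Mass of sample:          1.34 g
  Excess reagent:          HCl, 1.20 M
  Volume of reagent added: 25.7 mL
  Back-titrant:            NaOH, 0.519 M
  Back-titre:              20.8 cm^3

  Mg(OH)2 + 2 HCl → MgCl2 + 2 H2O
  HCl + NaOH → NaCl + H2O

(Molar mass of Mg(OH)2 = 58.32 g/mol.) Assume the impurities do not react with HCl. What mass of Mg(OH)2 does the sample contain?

0.585 g

n(HCl) added = 0.0257 × 1.20 = 0.0308 mol
n(NaOH) used in back-titration = 0.0208 × 0.519 = 0.0108 mol
n(HCl) left over = 0.0108 mol (1:1 ratio)
n(HCl) consumed by analyte = 0.0308 − 0.0108 = 0.0200 mol
From the 1:2 ratio, n(Mg(OH)2) = 1/2 × 0.0200 = 0.0100 mol
mass of Mg(OH)2 = 0.0100 × 58.32 = 0.585 g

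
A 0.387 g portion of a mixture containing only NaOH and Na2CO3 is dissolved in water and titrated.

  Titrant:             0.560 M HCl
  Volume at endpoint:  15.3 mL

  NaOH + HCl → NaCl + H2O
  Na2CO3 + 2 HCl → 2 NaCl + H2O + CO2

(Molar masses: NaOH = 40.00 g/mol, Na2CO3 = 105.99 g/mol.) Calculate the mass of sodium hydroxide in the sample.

n(HCl) = 0.0153 × 0.560 = 8.57 × 10^-3 mol
Let x = n(NaOH), y = n(Na2CO3).
Titrant: 1x + 2y = 8.57 × 10^-3;  mass: 40.00x + 105.99y = 0.387
Solving, x = 5.16 × 10^-3 mol, y = 1.70 × 10^-3 mol
mass of NaOH = 5.16 × 10^-3 × 40.00 = 0.206 g

0.206 g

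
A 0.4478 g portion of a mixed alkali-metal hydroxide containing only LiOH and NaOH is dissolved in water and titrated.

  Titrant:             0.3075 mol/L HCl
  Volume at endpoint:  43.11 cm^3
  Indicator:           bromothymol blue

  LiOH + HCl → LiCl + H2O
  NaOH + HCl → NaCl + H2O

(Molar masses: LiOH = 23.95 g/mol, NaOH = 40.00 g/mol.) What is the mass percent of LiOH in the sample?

27.48 %

n(HCl) = 0.04311 × 0.3075 = 0.01326 mol
Let x = n(LiOH), y = n(NaOH).
Titrant: 1x + 1y = 0.01326;  mass: 23.95x + 40.00y = 0.4478
Solving, x = 5.137 × 10^-3 mol, y = 8.119 × 10^-3 mol
mass of LiOH = 5.137 × 10^-3 × 23.95 = 0.1230 g
% LiOH = 0.1230 / 0.4478 × 100 = 27.48 %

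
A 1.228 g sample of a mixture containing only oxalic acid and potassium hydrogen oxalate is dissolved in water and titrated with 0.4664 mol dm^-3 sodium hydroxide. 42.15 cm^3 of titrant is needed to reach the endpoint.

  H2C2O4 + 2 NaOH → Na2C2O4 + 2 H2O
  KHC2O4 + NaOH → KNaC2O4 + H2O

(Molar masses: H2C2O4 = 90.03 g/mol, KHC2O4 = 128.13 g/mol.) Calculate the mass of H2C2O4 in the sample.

0.6991 g

n(NaOH) = 0.04215 × 0.4664 = 0.01966 mol
Let x = n(H2C2O4), y = n(KHC2O4).
Titrant: 2x + 1y = 0.01966;  mass: 90.03x + 128.13y = 1.228
Solving, x = 7.766 × 10^-3 mol, y = 4.128 × 10^-3 mol
mass of H2C2O4 = 7.766 × 10^-3 × 90.03 = 0.6991 g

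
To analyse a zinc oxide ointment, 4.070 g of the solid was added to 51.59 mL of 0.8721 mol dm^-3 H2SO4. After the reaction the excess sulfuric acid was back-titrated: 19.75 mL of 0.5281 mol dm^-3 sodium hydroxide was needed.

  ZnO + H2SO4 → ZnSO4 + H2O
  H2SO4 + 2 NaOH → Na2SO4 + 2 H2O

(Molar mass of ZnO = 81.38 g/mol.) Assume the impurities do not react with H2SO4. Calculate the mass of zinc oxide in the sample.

n(H2SO4) added = 0.05159 × 0.8721 = 0.04499 mol
n(NaOH) used in back-titration = 0.01975 × 0.5281 = 0.01043 mol
From the 1:2 ratio, n(H2SO4) left over = 1/2 × 0.01043 = 5.215 × 10^-3 mol
n(H2SO4) consumed by analyte = 0.04499 − 5.215 × 10^-3 = 0.03978 mol
n(ZnO) = 0.03978 mol (1:1 ratio)
mass of ZnO = 0.03978 × 81.38 = 3.237 g

3.237 g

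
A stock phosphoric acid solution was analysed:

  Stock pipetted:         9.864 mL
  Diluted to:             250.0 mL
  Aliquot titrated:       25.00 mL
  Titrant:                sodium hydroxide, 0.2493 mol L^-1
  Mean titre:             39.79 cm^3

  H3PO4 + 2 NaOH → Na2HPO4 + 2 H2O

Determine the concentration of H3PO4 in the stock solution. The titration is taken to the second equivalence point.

5.028 mol/L

n(NaOH) = 0.03979 × 0.2493 = 9.920 × 10^-3 mol
From the 1:2 ratio, n(H3PO4) in the aliquot = 1/2 × 9.920 × 10^-3 = 4.960 × 10^-3 mol
[H3PO4]_dilute = 4.960 × 10^-3 / 0.02500 = 0.1984 mol/L
Dilution factor = 250.0 / 9.864 = 25.34
[H3PO4]_stock = 0.1984 × 25.34 = 5.028 mol/L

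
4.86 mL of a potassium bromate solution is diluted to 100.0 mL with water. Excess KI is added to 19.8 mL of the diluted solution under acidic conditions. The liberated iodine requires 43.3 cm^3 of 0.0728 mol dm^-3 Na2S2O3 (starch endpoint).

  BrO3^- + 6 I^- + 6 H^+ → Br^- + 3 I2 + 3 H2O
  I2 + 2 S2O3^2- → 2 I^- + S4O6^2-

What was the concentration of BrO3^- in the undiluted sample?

n(S2O3^2-) = 0.0433 × 0.0728 = 3.15 × 10^-3 mol
n(I2) = n(S2O3^2-)/2 = 1.58 × 10^-3 mol
From the 1:3 ratio, n(BrO3^-) in the aliquot = 1/3 × 1.58 × 10^-3 = 5.25 × 10^-4 mol
[BrO3^-]_dilute = 5.25 × 10^-4 / 0.0198 = 0.0265 mol/L
[BrO3^-]_original = 0.0265 × 100.0/4.86 = 0.546 mol/L

0.546 mol/L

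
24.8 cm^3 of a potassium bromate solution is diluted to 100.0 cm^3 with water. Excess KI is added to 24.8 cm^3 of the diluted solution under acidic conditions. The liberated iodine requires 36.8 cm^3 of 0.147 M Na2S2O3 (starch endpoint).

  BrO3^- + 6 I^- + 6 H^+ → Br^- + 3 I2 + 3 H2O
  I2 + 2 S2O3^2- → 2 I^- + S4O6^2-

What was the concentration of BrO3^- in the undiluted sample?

n(S2O3^2-) = 0.0368 × 0.147 = 5.41 × 10^-3 mol
n(I2) = n(S2O3^2-)/2 = 2.70 × 10^-3 mol
From the 1:3 ratio, n(BrO3^-) in the aliquot = 1/3 × 2.70 × 10^-3 = 9.02 × 10^-4 mol
[BrO3^-]_dilute = 9.02 × 10^-4 / 0.0248 = 0.0364 mol/L
[BrO3^-]_original = 0.0364 × 100.0/24.8 = 0.147 mol/L

0.147 M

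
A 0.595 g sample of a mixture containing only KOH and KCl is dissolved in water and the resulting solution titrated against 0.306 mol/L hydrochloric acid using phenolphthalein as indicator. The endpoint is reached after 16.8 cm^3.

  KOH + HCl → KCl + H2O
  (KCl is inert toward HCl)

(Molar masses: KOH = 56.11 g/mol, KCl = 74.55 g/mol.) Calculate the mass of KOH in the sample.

n(HCl) = 0.0168 × 0.306 = 5.14 × 10^-3 mol
Let x = n(KOH), y = n(KCl).
Titrant: 1x = 5.14 × 10^-3;  mass: 56.11x + 74.55y = 0.595
Solving, x = 5.14 × 10^-3 mol, y = 4.11 × 10^-3 mol
mass of KOH = 5.14 × 10^-3 × 56.11 = 0.288 g

0.288 g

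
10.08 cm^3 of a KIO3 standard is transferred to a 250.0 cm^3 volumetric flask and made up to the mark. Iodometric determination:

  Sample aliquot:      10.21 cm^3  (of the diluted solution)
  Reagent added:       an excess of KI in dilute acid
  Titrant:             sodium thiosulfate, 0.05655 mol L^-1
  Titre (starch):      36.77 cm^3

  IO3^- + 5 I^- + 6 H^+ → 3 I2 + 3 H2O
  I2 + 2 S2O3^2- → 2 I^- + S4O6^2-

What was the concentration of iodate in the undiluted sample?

0.8418 mol/L

n(S2O3^2-) = 0.03677 × 0.05655 = 2.079 × 10^-3 mol
n(I2) = n(S2O3^2-)/2 = 1.040 × 10^-3 mol
From the 1:3 ratio, n(IO3^-) in the aliquot = 1/3 × 1.040 × 10^-3 = 3.466 × 10^-4 mol
[IO3^-]_dilute = 3.466 × 10^-4 / 0.01021 = 0.03394 mol/L
[IO3^-]_original = 0.03394 × 250.0/10.08 = 0.8418 mol/L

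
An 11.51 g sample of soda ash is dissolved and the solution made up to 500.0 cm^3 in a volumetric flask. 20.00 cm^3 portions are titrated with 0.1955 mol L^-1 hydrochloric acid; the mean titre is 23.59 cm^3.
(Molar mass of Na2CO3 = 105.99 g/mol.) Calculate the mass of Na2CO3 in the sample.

6.110 g

Na2CO3 + 2 HCl → 2 NaCl + H2O + CO2
n(HCl) per titration = 0.02359 × 0.1955 = 4.612 × 10^-3 mol
From the 1:2 ratio, n(Na2CO3) in each aliquot = 1/2 × 4.612 × 10^-3 = 2.306 × 10^-3 mol
n(Na2CO3) in the whole flask = 2.306 × 10^-3 × 500.0/20.00 = 0.05765 mol
mass of Na2CO3 = 0.05765 × 105.99 = 6.110 g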